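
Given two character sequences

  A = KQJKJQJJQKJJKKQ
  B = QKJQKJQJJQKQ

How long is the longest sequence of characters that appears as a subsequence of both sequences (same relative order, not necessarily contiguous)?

One common subsequence of length 10: K at A[1]=B[2]; then Q at A[2]=B[4]; then K at A[4]=B[5]; then J at A[5]=B[6]; then Q at A[6]=B[7]; then J at A[7]=B[8]; then J at A[8]=B[9]; then Q at A[9]=B[10]; then K at A[14]=B[11]; then Q at A[15]=B[12], and the DP table's final entry dp[15][12] is also 10, so no common subsequence is longer.

10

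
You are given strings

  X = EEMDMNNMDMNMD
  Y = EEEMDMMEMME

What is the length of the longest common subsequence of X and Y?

8

Match E at X[1]=Y[2], then E at X[2]=Y[3], then M at X[3]=Y[4], then D at X[4]=Y[5], then M at X[5]=Y[6], then M at X[8]=Y[7], then M at X[10]=Y[9], then M at X[12]=Y[10] — 8 characters in the same relative order in both. The LCS DP gives dp[13][11] = 8, so this is optimal.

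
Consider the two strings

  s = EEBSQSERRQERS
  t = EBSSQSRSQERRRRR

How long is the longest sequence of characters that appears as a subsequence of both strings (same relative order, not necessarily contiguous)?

One common subsequence of length 9: E [2,1], B [3,2], S [4,4], Q [5,5], S [6,8], E [7,10], R [8,13], R [9,14], R [12,15]. Since dp[13][15] = 9, nothing longer is possible.

9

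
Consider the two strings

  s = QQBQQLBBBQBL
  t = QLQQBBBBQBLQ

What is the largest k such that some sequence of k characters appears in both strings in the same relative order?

9

One common subsequence of length 9: Q [1,3] → Q [2,4] → B [3,5] → B [7,6] → B [8,7] → B [9,8] → Q [10,9] → B [11,10] → L [12,11]. Since dp[12][12] = 9, nothing longer is possible.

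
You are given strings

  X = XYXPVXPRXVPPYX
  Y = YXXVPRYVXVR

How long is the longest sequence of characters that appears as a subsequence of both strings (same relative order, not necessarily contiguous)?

7

Pick X [1,2], then X [3,3], then V [5,4], then P [7,5], then R [8,6], then X [9,9], then V [10,10]; all 7 characters appear in both, in order, and the DP table's final entry dp[14][11] is also 7, so no common subsequence is longer.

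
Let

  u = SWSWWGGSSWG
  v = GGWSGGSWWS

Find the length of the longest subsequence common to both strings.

One common subsequence of length 6: W (u #2, v #3) → S (u #3, v #4) → G (u #6, v #5) → G (u #7, v #6) → S (u #8, v #7) → S (u #9, v #10). Since dp[11][10] = 6, nothing longer is possible.

6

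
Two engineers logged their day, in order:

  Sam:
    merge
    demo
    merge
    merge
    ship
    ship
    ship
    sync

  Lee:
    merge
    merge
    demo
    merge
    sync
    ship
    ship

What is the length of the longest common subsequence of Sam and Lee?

5

One common subsequence of length 5: merge at Sam[1]=Lee[2] → demo at Sam[2]=Lee[3] → merge at Sam[3]=Lee[4] → ship at Sam[6]=Lee[6] → ship at Sam[7]=Lee[7]. dp[8][7] = 5 confirms this is the maximum.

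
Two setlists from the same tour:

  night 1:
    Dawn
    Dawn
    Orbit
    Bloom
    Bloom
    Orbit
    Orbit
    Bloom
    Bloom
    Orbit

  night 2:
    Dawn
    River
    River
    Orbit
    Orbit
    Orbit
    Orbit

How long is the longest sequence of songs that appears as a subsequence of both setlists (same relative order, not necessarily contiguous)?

5

Match Dawn [1,1], then Orbit [3,4], then Orbit [6,5], then Orbit [7,6], then Orbit [10,7] — 5 songs in the same relative order in both. dp[10][7] = 5 confirms this is the maximum.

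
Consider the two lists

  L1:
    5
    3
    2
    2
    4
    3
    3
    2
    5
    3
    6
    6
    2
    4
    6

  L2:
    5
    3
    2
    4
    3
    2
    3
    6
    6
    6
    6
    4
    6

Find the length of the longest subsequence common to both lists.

Taking 5 [1,1]; then 3 [2,2]; then 2 [4,3]; then 4 [5,4]; then 3 [7,5]; then 2 [8,6]; then 3 [10,7]; then 6 [11,10]; then 6 [12,11]; then 4 [14,12]; then 6 [15,13] gives a common subsequence of length 11, and the DP table's final entry dp[15][13] is also 11, so no common subsequence is longer.

11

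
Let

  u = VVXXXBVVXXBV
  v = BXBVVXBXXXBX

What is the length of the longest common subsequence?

One common subsequence of length 7: V (u #1, v #4) → V (u #2, v #5) → X (u #3, v #8) → X (u #4, v #9) → X (u #5, v #10) → B (u #6, v #11) → X (u #10, v #12), and the DP table's final entry dp[12][12] is also 7, so no common subsequence is longer.

7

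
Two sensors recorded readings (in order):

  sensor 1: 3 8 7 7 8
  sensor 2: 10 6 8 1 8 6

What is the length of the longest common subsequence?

Pick 8 [2,3], 8 [5,5]; all 2 values appear in both, in order. dp[5][6] = 2 confirms this is the maximum.

2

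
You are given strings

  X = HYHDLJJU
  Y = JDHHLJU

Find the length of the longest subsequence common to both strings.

Let dp[i][j] be the LCS length of the first i characters of X and the first j characters of Y. dp[i][j] = dp[i-1][j-1]+1 when the i-th and j-th characters match, else max(dp[i-1][j], dp[i][j-1]).
    ·  J  D  H  H  L  J  U
 ·  0  0  0  0  0  0  0  0
 H  0  0  0  1  1  1  1  1
 Y  0  0  0  1  1  1  1  1
 H  0  0  0  1  2  2  2  2
 D  0  0  1  1  2  2  2  2
 L  0  0  1  1  2  3  3  3
 J  0  1  1  1  2  3  4  4
 J  0  1  1  1  2  3  4  4
 U  0  1  1  1  2  3  4  5
dp[8][7] = 5. One LCS (by backtracking along matches): HHLJU.

5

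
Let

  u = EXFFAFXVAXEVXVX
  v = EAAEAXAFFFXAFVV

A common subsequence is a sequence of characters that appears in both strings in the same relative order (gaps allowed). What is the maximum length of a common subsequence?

One common subsequence of length 9: E at u[1]=v[4] → X at u[2]=v[6] → F at u[3]=v[8] → F at u[4]=v[9] → F at u[6]=v[10] → X at u[7]=v[11] → A at u[9]=v[12] → V at u[12]=v[14] → V at u[14]=v[15]. The LCS DP gives dp[15][15] = 9, so this is optimal.

9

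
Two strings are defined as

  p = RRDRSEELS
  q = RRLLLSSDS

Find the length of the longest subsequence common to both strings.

4

Pick R at p[1]=q[1], R at p[2]=q[2], D at p[3]=q[8], S at p[9]=q[9]; all 4 characters appear in both, in order, and the DP table's final entry dp[9][9] is also 4, so no common subsequence is longer.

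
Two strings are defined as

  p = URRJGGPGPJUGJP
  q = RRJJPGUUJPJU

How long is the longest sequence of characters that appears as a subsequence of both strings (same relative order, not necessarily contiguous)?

One common subsequence of length 8: R [2,1], then R [3,2], then J [4,4], then P [7,5], then G [8,6], then P [9,10], then J [10,11], then U [11,12]. dp[14][12] = 8 confirms this is the maximum.

8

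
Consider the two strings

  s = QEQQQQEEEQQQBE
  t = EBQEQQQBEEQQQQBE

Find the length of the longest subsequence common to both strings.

12

Taking Q (s #1, t #3) → E (s #2, t #4) → Q (s #3, t #5) → Q (s #4, t #6) → Q (s #5, t #7) → E (s #7, t #9) → E (s #8, t #10) → Q (s #10, t #12) → Q (s #11, t #13) → Q (s #12, t #14) → B (s #13, t #15) → E (s #14, t #16) gives a common subsequence of length 12. dp[14][16] = 12 confirms this is the maximum.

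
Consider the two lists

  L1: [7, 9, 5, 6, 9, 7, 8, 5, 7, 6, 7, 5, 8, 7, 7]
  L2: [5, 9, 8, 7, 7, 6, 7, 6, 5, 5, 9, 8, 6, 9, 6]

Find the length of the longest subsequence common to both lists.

8

Pick 5 at L1[3]=L2[1]; then 9 at L1[5]=L2[2]; then 7 at L1[6]=L2[4]; then 7 at L1[9]=L2[5]; then 6 at L1[10]=L2[6]; then 7 at L1[11]=L2[7]; then 5 at L1[12]=L2[10]; then 8 at L1[13]=L2[12]; all 8 values appear in both, in order. Since dp[15][15] = 8, nothing longer is possible.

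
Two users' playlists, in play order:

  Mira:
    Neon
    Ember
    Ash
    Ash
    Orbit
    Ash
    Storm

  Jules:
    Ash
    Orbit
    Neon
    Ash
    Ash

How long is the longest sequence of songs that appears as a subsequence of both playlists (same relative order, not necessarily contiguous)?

3

Match Neon (Mira #1, Jules #3); then Ash (Mira #4, Jules #4); then Ash (Mira #6, Jules #5) — 3 songs in the same relative order in both. dp[7][5] = 3 confirms this is the maximum.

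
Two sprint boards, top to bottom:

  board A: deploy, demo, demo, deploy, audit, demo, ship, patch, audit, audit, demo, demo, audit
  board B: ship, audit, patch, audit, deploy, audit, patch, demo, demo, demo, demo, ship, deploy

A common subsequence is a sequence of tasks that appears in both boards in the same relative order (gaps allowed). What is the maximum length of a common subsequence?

Match audit [5,2], then patch [8,3], then audit [9,4], then audit [10,6], then demo [11,10], then demo [12,11] — 6 tasks in the same relative order in both, and the DP table's final entry dp[13][13] is also 6, so no common subsequence is longer.

6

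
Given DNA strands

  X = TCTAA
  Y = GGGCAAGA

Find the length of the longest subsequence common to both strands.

3

Pick C [2,4], then A [4,6], then A [5,8]; all 3 bases appear in both, in order. Since dp[5][8] = 3, nothing longer is possible.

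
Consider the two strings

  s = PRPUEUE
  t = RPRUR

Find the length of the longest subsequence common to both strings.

3

Taking P at s[1]=t[2]; then R at s[2]=t[3]; then U at s[4]=t[4] gives a common subsequence of length 3. Since dp[7][5] = 3, nothing longer is possible.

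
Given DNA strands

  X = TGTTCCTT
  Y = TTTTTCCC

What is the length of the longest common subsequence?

5

Pick T (X #1, Y #3) → T (X #3, Y #4) → T (X #4, Y #5) → C (X #5, Y #7) → C (X #6, Y #8); all 5 bases appear in both, in order. The LCS DP gives dp[8][8] = 5, so this is optimal.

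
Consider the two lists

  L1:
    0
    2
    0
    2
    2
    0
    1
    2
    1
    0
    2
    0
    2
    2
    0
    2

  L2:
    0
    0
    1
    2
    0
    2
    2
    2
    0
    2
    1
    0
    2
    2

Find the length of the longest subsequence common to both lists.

11

Pick 0 at L1[1]=L2[2]; then 2 at L1[2]=L2[4]; then 0 at L1[3]=L2[5]; then 2 at L1[4]=L2[7]; then 2 at L1[5]=L2[8]; then 0 at L1[6]=L2[9]; then 2 at L1[8]=L2[10]; then 1 at L1[9]=L2[11]; then 0 at L1[12]=L2[12]; then 2 at L1[14]=L2[13]; then 2 at L1[16]=L2[14]; all 11 values appear in both, in order, and the DP table's final entry dp[16][14] is also 11, so no common subsequence is longer.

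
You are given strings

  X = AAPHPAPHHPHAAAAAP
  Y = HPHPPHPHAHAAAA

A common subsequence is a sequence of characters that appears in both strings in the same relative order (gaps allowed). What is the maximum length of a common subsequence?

Pick P (X #3, Y #2); then H (X #4, Y #3); then P (X #5, Y #4); then P (X #7, Y #5); then H (X #9, Y #6); then P (X #10, Y #7); then H (X #11, Y #8); then A (X #12, Y #9); then A (X #13, Y #11); then A (X #14, Y #12); then A (X #15, Y #13); then A (X #16, Y #14); all 12 characters appear in both, in order. The LCS DP gives dp[17][14] = 12, so this is optimal.

12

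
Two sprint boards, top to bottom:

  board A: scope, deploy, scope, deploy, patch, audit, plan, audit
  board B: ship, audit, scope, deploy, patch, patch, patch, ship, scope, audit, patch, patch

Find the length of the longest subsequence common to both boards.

4

One common subsequence of length 4: scope at board A[1]=board B[3] → deploy at board A[2]=board B[4] → scope at board A[3]=board B[9] → patch at board A[5]=board B[12]. Since dp[8][12] = 4, nothing longer is possible.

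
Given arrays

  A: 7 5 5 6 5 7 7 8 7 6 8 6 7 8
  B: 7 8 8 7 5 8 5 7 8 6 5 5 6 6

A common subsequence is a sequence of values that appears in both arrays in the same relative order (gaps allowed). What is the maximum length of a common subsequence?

7

Pick 7 (A #1, B #4), 5 (A #2, B #5), 5 (A #3, B #7), 6 (A #4, B #10), 5 (A #5, B #12), 6 (A #10, B #13), 6 (A #12, B #14); all 7 values appear in both, in order, and the DP table's final entry dp[14][14] is also 7, so no common subsequence is longer.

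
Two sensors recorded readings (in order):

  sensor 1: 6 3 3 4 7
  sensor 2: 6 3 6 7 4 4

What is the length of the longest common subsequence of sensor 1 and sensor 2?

3

Pick 6 [1,1], then 3 [2,2], then 4 [4,6]; all 3 values appear in both, in order. Since dp[5][6] = 3, nothing longer is possible.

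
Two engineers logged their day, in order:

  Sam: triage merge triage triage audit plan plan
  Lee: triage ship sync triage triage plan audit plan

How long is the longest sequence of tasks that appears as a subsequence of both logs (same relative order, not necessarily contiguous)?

5

Match triage at Sam[1]=Lee[1], then triage at Sam[3]=Lee[4], then triage at Sam[4]=Lee[5], then audit at Sam[5]=Lee[7], then plan at Sam[7]=Lee[8] — 5 tasks in the same relative order in both. The LCS DP gives dp[7][8] = 5, so this is optimal.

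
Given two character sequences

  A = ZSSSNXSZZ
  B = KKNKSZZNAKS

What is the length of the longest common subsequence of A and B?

4

Let dp[i][j] be the LCS length of the first i characters of A and the first j characters of B. dp[i][j] = dp[i-1][j-1]+1 when the i-th and j-th characters match, else max(dp[i-1][j], dp[i][j-1]).
    ·  K  K  N  K  S  Z  Z  N  A  K  S
 ·  0  0  0  0  0  0  0  0  0  0  0  0
 Z  0  0  0  0  0  0  1  1  1  1  1  1
 S  0  0  0  0  0  1  1  1  1  1  1  2
 S  0  0  0  0  0  1  1  1  1  1  1  2
 S  0  0  0  0  0  1  1  1  1  1  1  2
 N  0  0  0  1  1  1  1  1  2  2  2  2
 X  0  0  0  1  1  1  1  1  2  2  2  2
 S  0  0  0  1  1  2  2  2  2  2  2  3
 Z  0  0  0  1  1  2  3  3  3  3  3  3
 Z  0  0  0  1  1  2  3  4  4  4  4  4
dp[9][11] = 4. One LCS (by backtracking along matches): NSZZ.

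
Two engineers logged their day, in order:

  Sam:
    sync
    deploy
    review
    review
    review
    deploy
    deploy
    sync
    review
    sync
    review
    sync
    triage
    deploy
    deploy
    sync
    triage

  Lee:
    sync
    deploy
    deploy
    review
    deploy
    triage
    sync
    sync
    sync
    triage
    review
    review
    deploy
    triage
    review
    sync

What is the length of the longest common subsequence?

Taking sync [1,1]; then deploy [2,3]; then review [5,4]; then deploy [6,5]; then sync [8,7]; then sync [10,8]; then sync [12,9]; then triage [13,10]; then deploy [14,13]; then sync [16,16] gives a common subsequence of length 10. Since dp[17][16] = 10, nothing longer is possible.

10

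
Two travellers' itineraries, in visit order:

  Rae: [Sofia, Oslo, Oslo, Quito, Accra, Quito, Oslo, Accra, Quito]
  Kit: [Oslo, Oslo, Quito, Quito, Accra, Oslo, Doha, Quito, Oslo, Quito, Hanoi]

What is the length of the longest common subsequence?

7

Taking Oslo [2,1], Oslo [3,2], Quito [4,4], Accra [5,5], Quito [6,8], Oslo [7,9], Quito [9,10] gives a common subsequence of length 7. Since dp[9][11] = 7, nothing longer is possible.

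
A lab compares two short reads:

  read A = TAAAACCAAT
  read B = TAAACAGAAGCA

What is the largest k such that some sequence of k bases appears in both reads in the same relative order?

7

Pick T (read A #1, read B #1) → A (read A #2, read B #4) → A (read A #3, read B #6) → A (read A #4, read B #8) → A (read A #5, read B #9) → C (read A #7, read B #11) → A (read A #9, read B #12); all 7 bases appear in both, in order. The LCS DP gives dp[10][12] = 7, so this is optimal.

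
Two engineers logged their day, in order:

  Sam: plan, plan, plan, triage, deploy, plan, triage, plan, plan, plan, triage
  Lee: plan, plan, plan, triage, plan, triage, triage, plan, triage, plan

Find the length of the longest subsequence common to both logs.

One common subsequence of length 8: plan at Sam[1]=Lee[1]; then plan at Sam[2]=Lee[2]; then plan at Sam[3]=Lee[3]; then triage at Sam[4]=Lee[4]; then plan at Sam[6]=Lee[5]; then triage at Sam[7]=Lee[7]; then plan at Sam[8]=Lee[8]; then plan at Sam[10]=Lee[10], and the DP table's final entry dp[11][10] is also 8, so no common subsequence is longer.

8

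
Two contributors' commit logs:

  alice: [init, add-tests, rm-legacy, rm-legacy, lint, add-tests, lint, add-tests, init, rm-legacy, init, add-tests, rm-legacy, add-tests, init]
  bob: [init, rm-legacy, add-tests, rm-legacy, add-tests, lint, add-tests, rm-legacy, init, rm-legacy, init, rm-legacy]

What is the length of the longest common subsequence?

10

One common subsequence of length 10: init at alice[1]=bob[1] → add-tests at alice[2]=bob[3] → rm-legacy at alice[4]=bob[4] → add-tests at alice[6]=bob[5] → lint at alice[7]=bob[6] → add-tests at alice[8]=bob[7] → init at alice[9]=bob[9] → rm-legacy at alice[10]=bob[10] → init at alice[11]=bob[11] → rm-legacy at alice[13]=bob[12]. Since dp[15][12] = 10, nothing longer is possible.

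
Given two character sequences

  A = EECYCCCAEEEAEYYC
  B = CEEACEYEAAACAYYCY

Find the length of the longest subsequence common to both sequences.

9

Pick E [1,2], E [2,3], C [3,5], Y [4,7], C [7,12], A [12,13], Y [14,14], Y [15,15], C [16,16]; all 9 characters appear in both, in order. The LCS DP gives dp[16][17] = 9, so this is optimal.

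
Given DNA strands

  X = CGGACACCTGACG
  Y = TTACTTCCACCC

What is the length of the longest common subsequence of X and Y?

Match C at X[1]=Y[7], then C at X[5]=Y[8], then A at X[6]=Y[9], then C at X[7]=Y[10], then C at X[8]=Y[11], then C at X[12]=Y[12] — 6 bases in the same relative order in both. The LCS DP gives dp[13][12] = 6, so this is optimal.

6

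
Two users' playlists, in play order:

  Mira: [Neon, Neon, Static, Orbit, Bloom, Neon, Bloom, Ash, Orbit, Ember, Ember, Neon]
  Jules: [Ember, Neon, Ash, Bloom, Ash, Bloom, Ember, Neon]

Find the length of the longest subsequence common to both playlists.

One common subsequence of length 5: Neon [1,2] → Bloom [5,4] → Bloom [7,6] → Ember [11,7] → Neon [12,8]. dp[12][8] = 5 confirms this is the maximum.

5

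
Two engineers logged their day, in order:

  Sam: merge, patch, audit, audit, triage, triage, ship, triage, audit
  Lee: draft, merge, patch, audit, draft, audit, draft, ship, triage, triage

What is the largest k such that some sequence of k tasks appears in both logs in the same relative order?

6

Match merge [1,2], patch [2,3], audit [3,4], audit [4,6], triage [6,9], triage [8,10] — 6 tasks in the same relative order in both. dp[9][10] = 6 confirms this is the maximum.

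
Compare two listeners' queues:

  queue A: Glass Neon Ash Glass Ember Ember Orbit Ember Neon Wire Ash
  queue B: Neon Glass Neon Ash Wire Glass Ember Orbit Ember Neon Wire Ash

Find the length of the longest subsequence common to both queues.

One common subsequence of length 10: Glass at queue A[1]=queue B[2]; then Neon at queue A[2]=queue B[3]; then Ash at queue A[3]=queue B[4]; then Glass at queue A[4]=queue B[6]; then Ember at queue A[6]=queue B[7]; then Orbit at queue A[7]=queue B[8]; then Ember at queue A[8]=queue B[9]; then Neon at queue A[9]=queue B[10]; then Wire at queue A[10]=queue B[11]; then Ash at queue A[11]=queue B[12]. The LCS DP gives dp[11][12] = 10, so this is optimal.

10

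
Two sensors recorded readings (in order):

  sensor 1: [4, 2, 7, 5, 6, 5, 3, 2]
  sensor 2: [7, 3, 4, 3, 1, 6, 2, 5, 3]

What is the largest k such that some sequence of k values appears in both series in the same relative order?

4

Let dp[i][j] be the LCS length of the first i values of sensor 1 and the first j values of sensor 2. dp[i][j] = dp[i-1][j-1]+1 when the i-th and j-th values match, else max(dp[i-1][j], dp[i][j-1]).
    ·  7  3  4  3  1  6  2  5  3
 ·  0  0  0  0  0  0  0  0  0  0
 4  0  0  0  1  1  1  1  1  1  1
 2  0  0  0  1  1  1  1  2  2  2
 7  0  1  1  1  1  1  1  2  2  2
 5  0  1  1  1  1  1  1  2  3  3
 6  0  1  1  1  1  1  2  2  3  3
 5  0  1  1  1  1  1  2  2  3  3
 3  0  1  2  2  2  2  2  2  3  4
 2  0  1  2  2  2  2  2  3  3  4
dp[8][9] = 4. One LCS (by backtracking along matches): 4, 2, 5, 3.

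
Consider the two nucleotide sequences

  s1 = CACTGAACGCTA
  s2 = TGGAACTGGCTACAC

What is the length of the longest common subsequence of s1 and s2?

Match T (s1 #4, s2 #1), then G (s1 #5, s2 #3), then A (s1 #6, s2 #4), then A (s1 #7, s2 #5), then C (s1 #8, s2 #6), then G (s1 #9, s2 #9), then C (s1 #10, s2 #10), then T (s1 #11, s2 #11), then A (s1 #12, s2 #14) — 9 bases in the same relative order in both. dp[12][15] = 9 confirms this is the maximum.

9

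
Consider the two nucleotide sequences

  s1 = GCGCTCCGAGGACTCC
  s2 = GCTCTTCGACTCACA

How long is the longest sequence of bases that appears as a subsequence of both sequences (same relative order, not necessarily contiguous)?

Taking G (s1 #1, s2 #1); then C (s1 #2, s2 #2); then C (s1 #4, s2 #4); then T (s1 #5, s2 #6); then C (s1 #7, s2 #7); then G (s1 #11, s2 #8); then A (s1 #12, s2 #9); then C (s1 #13, s2 #10); then T (s1 #14, s2 #11); then C (s1 #15, s2 #12); then C (s1 #16, s2 #14) gives a common subsequence of length 11, and the DP table's final entry dp[16][15] is also 11, so no common subsequence is longer.

11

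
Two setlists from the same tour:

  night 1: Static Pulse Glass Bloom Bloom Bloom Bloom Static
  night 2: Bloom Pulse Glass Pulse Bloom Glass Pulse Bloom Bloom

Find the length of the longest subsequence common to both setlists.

One common subsequence of length 5: Pulse [2,2] → Glass [3,3] → Bloom [4,5] → Bloom [6,8] → Bloom [7,9]. Since dp[8][9] = 5, nothing longer is possible.

5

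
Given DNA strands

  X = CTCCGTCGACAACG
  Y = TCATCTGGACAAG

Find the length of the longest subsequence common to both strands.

Pick C at X[1]=Y[2], T at X[2]=Y[4], C at X[3]=Y[5], G at X[5]=Y[7], G at X[8]=Y[8], A at X[9]=Y[9], C at X[10]=Y[10], A at X[11]=Y[11], A at X[12]=Y[12], G at X[14]=Y[13]; all 10 bases appear in both, in order, and the DP table's final entry dp[14][13] is also 10, so no common subsequence is longer.

10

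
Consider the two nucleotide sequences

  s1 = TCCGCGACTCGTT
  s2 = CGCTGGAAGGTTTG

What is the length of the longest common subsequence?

8

Taking C at s1[2]=s2[1], then C at s1[3]=s2[3], then G at s1[4]=s2[5], then G at s1[6]=s2[6], then A at s1[7]=s2[8], then T at s1[9]=s2[11], then T at s1[12]=s2[12], then T at s1[13]=s2[13] gives a common subsequence of length 8. dp[13][14] = 8 confirms this is the maximum.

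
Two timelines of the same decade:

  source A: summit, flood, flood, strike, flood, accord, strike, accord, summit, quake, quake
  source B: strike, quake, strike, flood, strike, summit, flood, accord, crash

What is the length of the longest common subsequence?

4

Match flood at source A[3]=source B[4] → strike at source A[4]=source B[5] → flood at source A[5]=source B[7] → accord at source A[6]=source B[8] — 4 events in the same relative order in both. Since dp[11][9] = 4, nothing longer is possible.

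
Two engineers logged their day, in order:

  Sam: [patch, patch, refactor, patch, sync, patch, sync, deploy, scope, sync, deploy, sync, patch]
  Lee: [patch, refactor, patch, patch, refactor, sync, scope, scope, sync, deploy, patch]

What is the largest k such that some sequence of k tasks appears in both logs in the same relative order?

One common subsequence of length 9: patch at Sam[2]=Lee[1], refactor at Sam[3]=Lee[2], patch at Sam[4]=Lee[3], patch at Sam[6]=Lee[4], sync at Sam[7]=Lee[6], scope at Sam[9]=Lee[8], sync at Sam[10]=Lee[9], deploy at Sam[11]=Lee[10], patch at Sam[13]=Lee[11]. The LCS DP gives dp[13][11] = 9, so this is optimal.

9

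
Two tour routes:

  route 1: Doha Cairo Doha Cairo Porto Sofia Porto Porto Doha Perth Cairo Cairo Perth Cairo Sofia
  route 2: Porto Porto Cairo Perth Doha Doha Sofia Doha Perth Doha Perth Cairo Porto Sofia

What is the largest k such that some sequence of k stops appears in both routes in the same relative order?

8

Taking Doha [1,5] → Doha [3,6] → Sofia [6,7] → Doha [9,8] → Perth [10,9] → Perth [13,11] → Cairo [14,12] → Sofia [15,14] gives a common subsequence of length 8. Since dp[15][14] = 8, nothing longer is possible.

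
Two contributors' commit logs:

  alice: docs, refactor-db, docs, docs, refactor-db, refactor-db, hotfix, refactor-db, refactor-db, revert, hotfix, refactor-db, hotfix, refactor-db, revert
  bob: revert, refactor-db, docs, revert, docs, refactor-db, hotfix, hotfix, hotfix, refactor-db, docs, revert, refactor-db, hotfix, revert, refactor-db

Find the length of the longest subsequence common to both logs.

Match refactor-db [2,2] → docs [3,3] → docs [4,5] → refactor-db [5,6] → hotfix [7,9] → refactor-db [8,10] → revert [10,12] → refactor-db [12,13] → hotfix [13,14] → refactor-db [14,16] — 10 commits in the same relative order in both. Since dp[15][16] = 10, nothing longer is possible.

10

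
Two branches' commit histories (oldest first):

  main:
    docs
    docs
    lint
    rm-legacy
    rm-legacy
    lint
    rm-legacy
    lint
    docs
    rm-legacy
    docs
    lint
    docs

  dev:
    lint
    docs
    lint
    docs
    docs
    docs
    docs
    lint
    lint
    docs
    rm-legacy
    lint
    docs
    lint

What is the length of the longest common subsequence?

8

One common subsequence of length 8: docs (main #1, dev #6) → docs (main #2, dev #7) → lint (main #3, dev #8) → lint (main #6, dev #9) → rm-legacy (main #7, dev #11) → lint (main #8, dev #12) → docs (main #11, dev #13) → lint (main #12, dev #14), and the DP table's final entry dp[13][14] is also 8, so no common subsequence is longer.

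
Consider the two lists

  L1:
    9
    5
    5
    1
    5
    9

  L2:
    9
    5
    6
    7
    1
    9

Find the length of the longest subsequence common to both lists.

4

Pick 9 (L1 #1, L2 #1) → 5 (L1 #2, L2 #2) → 1 (L1 #4, L2 #5) → 9 (L1 #6, L2 #6); all 4 values appear in both, in order. The LCS DP gives dp[6][6] = 4, so this is optimal.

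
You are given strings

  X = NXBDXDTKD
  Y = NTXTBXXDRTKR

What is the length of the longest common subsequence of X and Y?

Let dp[i][j] be the LCS length of the first i characters of X and the first j characters of Y. dp[i][j] = dp[i-1][j-1]+1 when the i-th and j-th characters match, else max(dp[i-1][j], dp[i][j-1]).
    ·  N  T  X  T  B  X  X  D  R  T  K  R
 ·  0  0  0  0  0  0  0  0  0  0  0  0  0
 N  0  1  1  1  1  1  1  1  1  1  1  1  1
 X  0  1  1  2  2  2  2  2  2  2  2  2  2
 B  0  1  1  2  2  3  3  3  3  3  3  3  3
 D  0  1  1  2  2  3  3  3  4  4  4  4  4
 X  0  1  1  2  2  3  4  4  4  4  4  4  4
 D  0  1  1  2  2  3  4  4  5  5  5  5  5
 T  0  1  2  2  3  3  4  4  5  5  6  6  6
 K  0  1  2  2  3  3  4  4  5  5  6  7  7
 D  0  1  2  2  3  3  4  4  5  5  6  7  7
dp[9][12] = 7. One LCS (by backtracking along matches): NXBXDTK.

7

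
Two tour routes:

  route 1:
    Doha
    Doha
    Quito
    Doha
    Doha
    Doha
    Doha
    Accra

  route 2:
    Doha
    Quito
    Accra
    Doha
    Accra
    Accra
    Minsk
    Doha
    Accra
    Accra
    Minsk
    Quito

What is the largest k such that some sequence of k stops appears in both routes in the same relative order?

Match Doha [2,1], Quito [3,2], Doha [4,4], Doha [5,8], Accra [8,10] — 5 stops in the same relative order in both, and the DP table's final entry dp[8][12] is also 5, so no common subsequence is longer.

5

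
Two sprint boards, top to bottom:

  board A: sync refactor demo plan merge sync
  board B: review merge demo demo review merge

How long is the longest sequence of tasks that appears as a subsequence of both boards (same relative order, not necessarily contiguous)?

One common subsequence of length 2: demo at board A[3]=board B[4], merge at board A[5]=board B[6]. Since dp[6][6] = 2, nothing longer is possible.

2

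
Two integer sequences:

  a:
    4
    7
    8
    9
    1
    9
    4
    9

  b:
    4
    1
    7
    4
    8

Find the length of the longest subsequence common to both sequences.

3

One common subsequence of length 3: 4 at a[1]=b[1], then 7 at a[2]=b[3], then 8 at a[3]=b[5]. Since dp[8][5] = 3, nothing longer is possible.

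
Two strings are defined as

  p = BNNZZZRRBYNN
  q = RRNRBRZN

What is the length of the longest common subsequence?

4

One common subsequence of length 4: N [3,3], then R [7,4], then R [8,6], then N [12,8]. Since dp[12][8] = 4, nothing longer is possible.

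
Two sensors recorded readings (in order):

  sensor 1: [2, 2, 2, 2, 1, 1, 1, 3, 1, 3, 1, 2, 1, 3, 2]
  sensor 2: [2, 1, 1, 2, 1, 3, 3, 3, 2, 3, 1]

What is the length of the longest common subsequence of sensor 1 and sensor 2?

Pick 2 (sensor 1 #4, sensor 2 #1); then 1 (sensor 1 #5, sensor 2 #2); then 1 (sensor 1 #6, sensor 2 #3); then 1 (sensor 1 #7, sensor 2 #5); then 3 (sensor 1 #8, sensor 2 #7); then 3 (sensor 1 #10, sensor 2 #8); then 2 (sensor 1 #12, sensor 2 #9); then 1 (sensor 1 #13, sensor 2 #11); all 8 values appear in both, in order. Since dp[15][11] = 8, nothing longer is possible.

8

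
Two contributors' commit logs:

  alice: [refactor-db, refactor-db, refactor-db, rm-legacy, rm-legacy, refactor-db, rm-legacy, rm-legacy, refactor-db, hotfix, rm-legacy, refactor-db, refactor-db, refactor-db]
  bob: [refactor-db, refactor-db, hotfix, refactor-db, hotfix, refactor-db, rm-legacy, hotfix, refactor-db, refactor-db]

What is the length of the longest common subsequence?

8

Taking refactor-db at alice[1]=bob[1], refactor-db at alice[2]=bob[2], refactor-db at alice[3]=bob[4], refactor-db at alice[6]=bob[6], rm-legacy at alice[8]=bob[7], hotfix at alice[10]=bob[8], refactor-db at alice[13]=bob[9], refactor-db at alice[14]=bob[10] gives a common subsequence of length 8. Since dp[14][10] = 8, nothing longer is possible.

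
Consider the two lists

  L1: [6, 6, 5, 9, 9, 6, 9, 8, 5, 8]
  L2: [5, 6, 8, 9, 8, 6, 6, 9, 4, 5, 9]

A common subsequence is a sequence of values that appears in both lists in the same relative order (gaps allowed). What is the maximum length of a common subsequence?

5

Let dp[i][j] be the LCS length of the first i values of L1 and the first j values of L2. dp[i][j] = dp[i-1][j-1]+1 when the i-th and j-th values match, else max(dp[i-1][j], dp[i][j-1]).
    ·  5  6  8  9  8  6  6  9  4  5  9
 ·  0  0  0  0  0  0  0  0  0  0  0  0
 6  0  0  1  1  1  1  1  1  1  1  1  1
 6  0  0  1  1  1  1  2  2  2  2  2  2
 5  0  1  1  1  1  1  2  2  2  2  3  3
 9  0  1  1  1  2  2  2  2  3  3  3  4
 9  0  1  1  1  2  2  2  2  3  3  3  4
 6  0  1  2  2  2  2  3  3  3  3  3  4
 9  0  1  2  2  3  3  3  3  4  4  4  4
 8  0  1  2  3  3  4  4  4  4  4  4  4
 5  0  1  2  3  3  4  4  4  4  4  5  5
 8  0  1  2  3  3  4  4  4  4  4  5  5
dp[10][11] = 5. One LCS (by backtracking along matches): 6, 6, 6, 9, 5.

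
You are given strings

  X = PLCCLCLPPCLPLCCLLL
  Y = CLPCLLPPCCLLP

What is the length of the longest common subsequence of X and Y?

10

Match P (X #1, Y #3) → C (X #4, Y #4) → L (X #5, Y #5) → L (X #7, Y #6) → P (X #9, Y #7) → P (X #12, Y #8) → C (X #14, Y #9) → C (X #15, Y #10) → L (X #16, Y #11) → L (X #17, Y #12) — 10 characters in the same relative order in both, and the DP table's final entry dp[18][13] is also 10, so no common subsequence is longer.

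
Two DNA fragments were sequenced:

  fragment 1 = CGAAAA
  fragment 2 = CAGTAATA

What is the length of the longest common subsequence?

5

Match C (fragment 1 #1, fragment 2 #1), then G (fragment 1 #2, fragment 2 #3), then A (fragment 1 #3, fragment 2 #5), then A (fragment 1 #4, fragment 2 #6), then A (fragment 1 #6, fragment 2 #8) — 5 bases in the same relative order in both. dp[6][8] = 5 confirms this is the maximum.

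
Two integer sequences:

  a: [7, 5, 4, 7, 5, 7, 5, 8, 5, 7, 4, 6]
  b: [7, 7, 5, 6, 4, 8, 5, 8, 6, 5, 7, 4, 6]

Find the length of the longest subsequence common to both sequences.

Taking 7 at a[1]=b[2], 5 at a[2]=b[3], 4 at a[3]=b[5], 5 at a[7]=b[7], 8 at a[8]=b[8], 5 at a[9]=b[10], 7 at a[10]=b[11], 4 at a[11]=b[12], 6 at a[12]=b[13] gives a common subsequence of length 9. Since dp[12][13] = 9, nothing longer is possible.

9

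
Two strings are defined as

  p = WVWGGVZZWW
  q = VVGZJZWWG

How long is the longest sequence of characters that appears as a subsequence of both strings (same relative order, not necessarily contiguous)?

Let dp[i][j] be the LCS length of the first i characters of p and the first j characters of q. dp[i][j] = dp[i-1][j-1]+1 when the i-th and j-th characters match, else max(dp[i-1][j], dp[i][j-1]).
    ·  V  V  G  Z  J  Z  W  W  G
 ·  0  0  0  0  0  0  0  0  0  0
 W  0  0  0  0  0  0  0  1  1  1
 V  0  1  1  1  1  1  1  1  1  1
 W  0  1  1  1  1  1  1  2  2  2
 G  0  1  1  2  2  2  2  2  2  3
 G  0  1  1  2  2  2  2  2  2  3
 V  0  1  2  2  2  2  2  2  2  3
 Z  0  1  2  2  3  3  3  3  3  3
 Z  0  1  2  2  3  3  4  4  4  4
 W  0  1  2  2  3  3  4  5  5  5
 W  0  1  2  2  3  3  4  5  6  6
dp[10][9] = 6. One LCS (by backtracking along matches): VGZZWW.

6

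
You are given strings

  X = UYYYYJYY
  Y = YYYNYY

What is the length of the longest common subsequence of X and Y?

Taking Y at X[2]=Y[1] → Y at X[3]=Y[2] → Y at X[4]=Y[3] → Y at X[7]=Y[5] → Y at X[8]=Y[6] gives a common subsequence of length 5. dp[8][6] = 5 confirms this is the maximum.

5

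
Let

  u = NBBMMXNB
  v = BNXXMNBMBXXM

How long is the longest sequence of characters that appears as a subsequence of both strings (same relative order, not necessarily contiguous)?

Match N [1,6], then B [2,7], then B [3,9], then M [5,12] — 4 characters in the same relative order in both. Since dp[8][12] = 4, nothing longer is possible.

4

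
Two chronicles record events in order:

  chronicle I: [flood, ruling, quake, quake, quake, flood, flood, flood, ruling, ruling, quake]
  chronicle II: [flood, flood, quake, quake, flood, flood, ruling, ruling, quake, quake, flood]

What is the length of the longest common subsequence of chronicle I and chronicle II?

Pick flood at chronicle I[1]=chronicle II[2]; then quake at chronicle I[4]=chronicle II[3]; then quake at chronicle I[5]=chronicle II[4]; then flood at chronicle I[7]=chronicle II[5]; then flood at chronicle I[8]=chronicle II[6]; then ruling at chronicle I[9]=chronicle II[7]; then ruling at chronicle I[10]=chronicle II[8]; then quake at chronicle I[11]=chronicle II[10]; all 8 events appear in both, in order. The LCS DP gives dp[11][11] = 8, so this is optimal.

8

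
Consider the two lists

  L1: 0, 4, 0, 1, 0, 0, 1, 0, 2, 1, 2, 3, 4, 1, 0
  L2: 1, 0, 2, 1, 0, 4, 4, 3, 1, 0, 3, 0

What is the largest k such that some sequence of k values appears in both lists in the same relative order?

7

One common subsequence of length 7: 0 at L1[1]=L2[2]; then 1 at L1[4]=L2[4]; then 0 at L1[5]=L2[5]; then 1 at L1[7]=L2[9]; then 0 at L1[8]=L2[10]; then 3 at L1[12]=L2[11]; then 0 at L1[15]=L2[12]. The LCS DP gives dp[15][12] = 7, so this is optimal.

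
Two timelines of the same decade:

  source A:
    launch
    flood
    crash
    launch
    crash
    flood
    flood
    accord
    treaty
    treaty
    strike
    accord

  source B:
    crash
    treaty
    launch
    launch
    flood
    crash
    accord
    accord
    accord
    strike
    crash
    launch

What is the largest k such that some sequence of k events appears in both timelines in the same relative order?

Match launch (source A #1, source B #4) → flood (source A #2, source B #5) → crash (source A #3, source B #6) → accord (source A #8, source B #9) → strike (source A #11, source B #10) — 5 events in the same relative order in both. Since dp[12][12] = 5, nothing longer is possible.

5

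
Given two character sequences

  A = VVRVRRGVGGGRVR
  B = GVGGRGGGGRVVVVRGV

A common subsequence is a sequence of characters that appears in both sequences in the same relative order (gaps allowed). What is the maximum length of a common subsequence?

9

One common subsequence of length 9: V at A[1]=B[2] → R at A[6]=B[5] → G at A[7]=B[6] → G at A[9]=B[7] → G at A[10]=B[8] → G at A[11]=B[9] → R at A[12]=B[10] → V at A[13]=B[14] → R at A[14]=B[15]. The LCS DP gives dp[14][17] = 9, so this is optimal.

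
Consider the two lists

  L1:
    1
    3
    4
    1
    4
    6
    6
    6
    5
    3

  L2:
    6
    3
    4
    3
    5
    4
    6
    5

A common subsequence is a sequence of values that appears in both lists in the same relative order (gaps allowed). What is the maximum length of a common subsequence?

Pick 3 [2,2], 4 [3,3], 4 [5,6], 6 [8,7], 5 [9,8]; all 5 values appear in both, in order, and the DP table's final entry dp[10][8] is also 5, so no common subsequence is longer.

5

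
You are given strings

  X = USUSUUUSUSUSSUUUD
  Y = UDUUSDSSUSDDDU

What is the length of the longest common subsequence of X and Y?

Pick U at X[1]=Y[3], then U at X[3]=Y[4], then S at X[4]=Y[5], then S at X[8]=Y[7], then S at X[10]=Y[8], then U at X[11]=Y[9], then S at X[12]=Y[10], then U at X[16]=Y[14]; all 8 characters appear in both, in order. The LCS DP gives dp[17][14] = 8, so this is optimal.

8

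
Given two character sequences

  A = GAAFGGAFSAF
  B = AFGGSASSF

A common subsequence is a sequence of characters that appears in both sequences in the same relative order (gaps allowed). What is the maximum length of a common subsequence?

Let dp[i][j] be the LCS length of the first i characters of A and the first j characters of B. dp[i][j] = dp[i-1][j-1]+1 when the i-th and j-th characters match, else max(dp[i-1][j], dp[i][j-1]).
    ·  A  F  G  G  S  A  S  S  F
 ·  0  0  0  0  0  0  0  0  0  0
 G  0  0  0  1  1  1  1  1  1  1
 A  0  1  1  1  1  1  2  2  2  2
 A  0  1  1  1  1  1  2  2  2  2
 F  0  1  2  2  2  2  2  2  2  3
 G  0  1  2  3  3  3  3  3  3  3
 G  0  1  2  3  4  4  4  4  4  4
 A  0  1  2  3  4  4  5  5  5  5
 F  0  1  2  3  4  4  5  5  5  6
 S  0  1  2  3  4  5  5  6  6  6
 A  0  1  2  3  4  5  6  6  6  6
 F  0  1  2  3  4  5  6  6  6  7
dp[11][9] = 7. One LCS (by backtracking along matches): AFGGASF.

7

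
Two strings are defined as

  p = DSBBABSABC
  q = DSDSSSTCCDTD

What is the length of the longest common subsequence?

4

One common subsequence of length 4: D (p #1, q #3); then S (p #2, q #5); then S (p #7, q #6); then C (p #10, q #9). Since dp[10][12] = 4, nothing longer is possible.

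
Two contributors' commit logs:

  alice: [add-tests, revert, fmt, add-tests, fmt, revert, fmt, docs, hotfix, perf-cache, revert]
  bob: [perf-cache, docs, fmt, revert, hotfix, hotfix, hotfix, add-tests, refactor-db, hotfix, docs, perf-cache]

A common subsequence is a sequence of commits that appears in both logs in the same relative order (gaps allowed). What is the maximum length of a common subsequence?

4

One common subsequence of length 4: revert at alice[2]=bob[4], add-tests at alice[4]=bob[8], docs at alice[8]=bob[11], perf-cache at alice[10]=bob[12]. Since dp[11][12] = 4, nothing longer is possible.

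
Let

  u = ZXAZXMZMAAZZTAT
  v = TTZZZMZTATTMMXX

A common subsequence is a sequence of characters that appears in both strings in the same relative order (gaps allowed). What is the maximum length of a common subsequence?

Pick Z (u #1, v #3), then Z (u #4, v #4), then Z (u #7, v #5), then M (u #8, v #6), then Z (u #12, v #7), then T (u #13, v #8), then A (u #14, v #9), then T (u #15, v #11); all 8 characters appear in both, in order. The LCS DP gives dp[15][15] = 8, so this is optimal.

8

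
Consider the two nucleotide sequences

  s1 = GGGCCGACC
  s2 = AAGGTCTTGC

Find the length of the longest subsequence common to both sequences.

5

Taking G [1,3] → G [2,4] → C [4,6] → G [6,9] → C [9,10] gives a common subsequence of length 5. The LCS DP gives dp[9][10] = 5, so this is optimal.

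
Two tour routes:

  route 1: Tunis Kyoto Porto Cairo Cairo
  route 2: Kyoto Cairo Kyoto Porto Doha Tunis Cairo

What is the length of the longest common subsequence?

3

Match Kyoto [2,3], Porto [3,4], Cairo [5,7] — 3 stops in the same relative order in both. Since dp[5][7] = 3, nothing longer is possible.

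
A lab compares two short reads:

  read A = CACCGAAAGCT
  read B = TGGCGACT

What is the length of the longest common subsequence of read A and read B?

5

Match C at read A[4]=read B[4], G at read A[5]=read B[5], A at read A[8]=read B[6], C at read A[10]=read B[7], T at read A[11]=read B[8] — 5 bases in the same relative order in both. Since dp[11][8] = 5, nothing longer is possible.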